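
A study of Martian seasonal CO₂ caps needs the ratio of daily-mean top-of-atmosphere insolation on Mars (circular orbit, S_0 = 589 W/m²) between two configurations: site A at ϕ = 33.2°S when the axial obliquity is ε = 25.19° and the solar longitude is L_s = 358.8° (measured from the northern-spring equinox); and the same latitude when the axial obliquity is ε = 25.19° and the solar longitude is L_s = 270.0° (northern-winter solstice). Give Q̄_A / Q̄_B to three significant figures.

Q̄_A / Q̄_B ≈ 0.728

— Configuration A (ϕ=-33.2°):
Solar declination: sin δ = sin ε · sin L_s = sin 25.19° × sin 358.8° = -0.00891, so δ = -0.511°.
cos h₀ = −tan(-33.2°) tan(-0.511°) = -0.0058, h₀ = 1.5766 rad.
Bracket: h₀ sin ϕ sin δ + cos ϕ cos δ sin h₀ = 1.5766×-0.54756×-0.00891 + 0.83676×0.99996×0.99998 = 0.007692 + 0.836710 = 0.844402.
Q̄ = (S_0/π) × [bracket] = (589/π) × 0.844402 = 158.31 W/m².
— Configuration B (ϕ=-33.2°):
Solar declination: sin δ = sin ε · sin L_s = sin 25.19° × sin 270.0° = -0.42562, so δ = -25.190°.
cos h₀ = −tan(-33.2°) tan(-25.190°) = -0.3078, h₀ = 1.8837 rad.
Bracket: h₀ sin ϕ sin δ + cos ϕ cos δ sin h₀ = 1.8837×-0.54756×-0.42562 + 0.83676×0.90490×0.95145 = 0.439001 + 0.720423 = 1.159424.
Q̄ = (S_0/π) × [bracket] = (589/π) × 1.159424 = 217.37 W/m².
Ratio Q̄_A / Q̄_B = 158.31 / 217.37 = 0.7283.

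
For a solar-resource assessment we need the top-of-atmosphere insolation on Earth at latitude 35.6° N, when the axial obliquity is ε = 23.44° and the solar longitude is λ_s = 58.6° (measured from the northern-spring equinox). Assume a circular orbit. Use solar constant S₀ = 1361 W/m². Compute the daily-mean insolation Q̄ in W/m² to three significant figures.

Q̄ ≈ 477 W/m²

Solar declination: sin δ = sin ε · sin λ_s = sin 23.44° × sin 58.6° = 0.33953, so δ = +19.848°.
cos H₀ = −tan(+35.6°) tan(+19.848°) = -0.2584, H₀ = 1.8322 rad.
Bracket: H₀ sin φ sin δ + cos φ cos δ sin H₀ = 1.8322×0.58212×0.33953 + 0.81310×0.94059×0.96603 = 0.362129 + 0.738814 = 1.100943.
Q̄ = (S₀/π) × [bracket] = (1361/π) × 1.100943 = 477.0 W/m².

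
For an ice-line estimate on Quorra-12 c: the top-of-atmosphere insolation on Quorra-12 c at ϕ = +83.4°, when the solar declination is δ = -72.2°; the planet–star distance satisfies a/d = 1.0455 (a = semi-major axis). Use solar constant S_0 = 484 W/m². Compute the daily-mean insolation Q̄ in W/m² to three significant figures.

Q̄ ≈ 0.00 W/m²

cos h₀ = −tan(+83.4°) tan(-72.200°) = 26.9190 ≥ 1 ⇒ polar night, h₀ = 0 and Q̄ = 0.
Inverse-square distance factor (a/d)² = 1.0455² = 1.093070.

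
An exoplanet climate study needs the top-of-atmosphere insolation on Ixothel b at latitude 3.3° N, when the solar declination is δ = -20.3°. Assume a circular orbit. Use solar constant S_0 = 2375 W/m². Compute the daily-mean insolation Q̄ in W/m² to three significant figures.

Q̄ ≈ 684 W/m²

cos h₀ = −tan(+3.3°) tan(-20.300°) = 0.0213, h₀ = 1.5495 rad.
Bracket: h₀ sin ϕ sin δ + cos ϕ cos δ sin h₀ = 1.5495×0.05756×-0.34694 + 0.99834×0.93789×0.99977 = -0.030943 + 0.936118 = 0.905175.
Q̄ = (S_0/π) × [bracket] = (2375/π) × 0.905175 = 684.3 W/m².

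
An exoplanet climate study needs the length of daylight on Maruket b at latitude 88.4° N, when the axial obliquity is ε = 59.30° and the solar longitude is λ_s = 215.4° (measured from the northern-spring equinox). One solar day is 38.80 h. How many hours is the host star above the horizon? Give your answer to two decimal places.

0.00 h

Solar declination: sin δ = sin ε · sin λ_s = sin 59.30° × sin 215.4° = -0.49810, so δ = -29.874°.
cos H₀ = −tan φ · tan δ = 20.5647 ≥ 1, so the host star never rises (polar night) and H₀ = 0.
Daylight = 2H₀/(2π) × 38.80 h = (0.0000/π) × 38.80 = 0.00 h.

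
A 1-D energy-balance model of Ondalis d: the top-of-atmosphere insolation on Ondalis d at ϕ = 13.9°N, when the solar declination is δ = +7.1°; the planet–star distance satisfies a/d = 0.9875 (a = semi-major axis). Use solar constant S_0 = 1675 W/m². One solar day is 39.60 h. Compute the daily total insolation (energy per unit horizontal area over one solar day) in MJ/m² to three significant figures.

cos h₀ = −tan(+13.9°) tan(+7.100°) = -0.0308, h₀ = 1.6016 rad.
Bracket: h₀ sin ϕ sin δ + cos ϕ cos δ sin h₀ = 1.6016×0.24023×0.12360 + 0.97072×0.99233×0.99952 = 0.047555 + 0.962812 = 1.010367.
Inverse-square distance factor (a/d)² = 0.9875² = 0.975156.
Q̄ = (S_0/π) × 0.975156 × [bracket] = (1675/π) × 0.975156 × 1.010367 = 525.31 W/m².
Daily total = Q̄ × 39.60 h × 3600 s/h = 525.31 × 39.60 × 3600 / 10⁶ = 74.89 MJ/m².

74.9 MJ/m²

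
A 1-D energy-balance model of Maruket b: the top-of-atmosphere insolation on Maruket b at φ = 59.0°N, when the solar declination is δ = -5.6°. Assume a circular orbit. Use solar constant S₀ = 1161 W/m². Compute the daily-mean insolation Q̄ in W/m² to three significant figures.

Q̄ ≈ 143 W/m²

cos H₀ = −tan(+59.0°) tan(-5.600°) = 0.1632, H₀ = 1.4069 rad.
Bracket: H₀ sin φ sin δ + cos φ cos δ sin H₀ = 1.4069×0.85717×-0.09758 + 0.51504×0.99523×0.98660 = -0.117677 + 0.505715 = 0.388038.
Q̄ = (S₀/π) × [bracket] = (1161/π) × 0.388038 = 143.4 W/m².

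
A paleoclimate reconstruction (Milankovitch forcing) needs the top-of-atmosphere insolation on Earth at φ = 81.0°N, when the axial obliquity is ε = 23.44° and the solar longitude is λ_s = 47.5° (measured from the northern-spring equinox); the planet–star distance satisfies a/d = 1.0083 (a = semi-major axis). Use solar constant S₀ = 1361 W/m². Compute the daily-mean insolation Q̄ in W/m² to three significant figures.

Q̄ ≈ 401 W/m²

Solar declination: sin δ = sin ε · sin λ_s = sin 23.44° × sin 47.5° = 0.29328, so δ = +17.054°.
cos H₀ = −tan(+81.0°) tan(+17.054°) = -1.9369 ≤ −1 ⇒ polar day, H₀ = π.
Bracket: H₀ sin φ sin δ + cos φ cos δ sin H₀ = 3.1416×0.98769×0.29328 + 0.15643×0.95603×0.00000 = 0.910026 + 0.000000 = 0.910026.
Inverse-square distance factor (a/d)² = 1.0083² = 1.016669.
Q̄ = (S₀/π) × 1.016669 × [bracket] = (1361/π) × 1.016669 × 0.910026 = 400.8 W/m².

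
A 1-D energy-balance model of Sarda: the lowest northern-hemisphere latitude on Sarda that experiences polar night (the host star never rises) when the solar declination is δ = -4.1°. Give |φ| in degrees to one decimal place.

Polar night requires cos H₀ = −tan φ tan δ ≥ 1, i.e. tan φ tan δ ≤ −1.
The boundary is |tan φ| · |tan δ| = 1, so |φ| = 90° − |δ| = 90° − 4.1° = 85.9° in the northern hemisphere.

|φ| = 85.9°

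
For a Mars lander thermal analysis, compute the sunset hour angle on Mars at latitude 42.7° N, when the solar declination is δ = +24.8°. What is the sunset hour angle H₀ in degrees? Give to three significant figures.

H₀ = 115°

cos H₀ = −tan φ · tan δ = −tan(+42.7°) × tan(+24.800°) = -0.4264, so H₀ = 2.0113 rad = 115.24°.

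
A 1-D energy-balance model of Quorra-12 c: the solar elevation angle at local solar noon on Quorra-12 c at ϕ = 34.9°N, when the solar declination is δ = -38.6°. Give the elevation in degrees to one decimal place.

At local noon the hour angle is zero, so the zenith angle equals |ϕ − δ| = |+34.9° − (-38.600°)| = 73.500°.
Elevation = 90° − 73.500° = 16.5°.

16.5°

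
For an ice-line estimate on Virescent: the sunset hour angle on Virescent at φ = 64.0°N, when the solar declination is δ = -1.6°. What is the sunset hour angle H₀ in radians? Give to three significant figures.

cos H₀ = −tan φ · tan δ = −tan(+64.0°) × tan(-1.600°) = 0.0573, so H₀ = 1.5135 rad = 86.72°.

H₀ = 1.51 rad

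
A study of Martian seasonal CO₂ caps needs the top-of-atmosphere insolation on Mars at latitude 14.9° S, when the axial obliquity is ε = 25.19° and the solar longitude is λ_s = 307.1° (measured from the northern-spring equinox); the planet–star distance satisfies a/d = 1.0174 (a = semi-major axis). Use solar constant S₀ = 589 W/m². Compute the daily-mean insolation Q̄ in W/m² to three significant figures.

Solar declination: sin δ = sin ε · sin λ_s = sin 25.19° × sin 307.1° = -0.33947, so δ = -19.845°.
cos H₀ = −tan(-14.9°) tan(-19.845°) = -0.0960, H₀ = 1.6670 rad.
Bracket: H₀ sin φ sin δ + cos φ cos δ sin H₀ = 1.6670×-0.25713×-0.33947 + 0.96638×0.94062×0.99538 = 0.145509 + 0.904797 = 1.050306.
Inverse-square distance factor (a/d)² = 1.0174² = 1.035103.
Q̄ = (S₀/π) × 1.035103 × [bracket] = (589/π) × 1.035103 × 1.050306 = 203.8 W/m².

Q̄ ≈ 204 W/m²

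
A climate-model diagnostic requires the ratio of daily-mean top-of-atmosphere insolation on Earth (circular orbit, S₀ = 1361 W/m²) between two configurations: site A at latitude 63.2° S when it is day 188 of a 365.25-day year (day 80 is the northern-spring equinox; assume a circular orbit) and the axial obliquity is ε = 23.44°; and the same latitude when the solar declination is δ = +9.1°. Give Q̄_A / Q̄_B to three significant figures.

— Configuration A (φ=-63.2°):
Solar longitude: λ_s = 360° × (188 − 80)/365.25 = 106.448°.
sin δ = sin 23.44° × sin 106.448° = 0.38151, so δ = +22.427°.
cos H₀ = −tan(-63.2°) tan(+22.427°) = 0.8171, H₀ = 0.6145 rad.
Bracket: H₀ sin φ sin δ + cos φ cos δ sin H₀ = 0.6145×-0.89259×0.38151 + 0.45088×0.92436×0.57655 = -0.209257 + 0.240292 = 0.031035.
Q̄ = (S₀/π) × [bracket] = (1361/π) × 0.031035 = 13.445 W/m².
— Configuration B (φ=-63.2°):
cos H₀ = −tan(-63.2°) tan(+9.100°) = 0.3171, H₀ = 1.2481 rad.
Bracket: H₀ sin φ sin δ + cos φ cos δ sin H₀ = 1.2481×-0.89259×0.15816 + 0.45088×0.98741×0.94840 = -0.176197 + 0.422231 = 0.246034.
Q̄ = (S₀/π) × [bracket] = (1361/π) × 0.246034 = 106.59 W/m².
Ratio Q̄_A / Q̄_B = 13.445 / 106.59 = 0.1261.

Q̄_A / Q̄_B ≈ 0.126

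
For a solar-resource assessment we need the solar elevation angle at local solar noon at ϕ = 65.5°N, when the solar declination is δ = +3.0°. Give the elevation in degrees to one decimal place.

At local noon the hour angle is zero, so the zenith angle equals |ϕ − δ| = |+65.5° − (+3.000°)| = 62.500°.
Elevation = 90° − 62.500° = 27.5°.

27.5°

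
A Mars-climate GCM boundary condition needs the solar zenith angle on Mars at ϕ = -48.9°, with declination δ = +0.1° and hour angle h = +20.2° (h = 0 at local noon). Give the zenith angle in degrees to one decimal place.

θ_z = 52.0°

cos θ_z = sin ϕ sin δ + cos ϕ cos δ cos h = -0.001315 + 0.616941 = 0.615626.
θ_z = arccos(0.615626) = 52.0°.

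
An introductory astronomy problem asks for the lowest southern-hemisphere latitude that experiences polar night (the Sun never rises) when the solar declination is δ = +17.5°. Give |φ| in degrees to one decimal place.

|φ| = 72.5°

Polar night requires cos H₀ = −tan φ tan δ ≥ 1, i.e. tan φ tan δ ≤ −1.
The boundary is |tan φ| · |tan δ| = 1, so |φ| = 90° − |δ| = 90° − 17.5° = 72.5° in the southern hemisphere.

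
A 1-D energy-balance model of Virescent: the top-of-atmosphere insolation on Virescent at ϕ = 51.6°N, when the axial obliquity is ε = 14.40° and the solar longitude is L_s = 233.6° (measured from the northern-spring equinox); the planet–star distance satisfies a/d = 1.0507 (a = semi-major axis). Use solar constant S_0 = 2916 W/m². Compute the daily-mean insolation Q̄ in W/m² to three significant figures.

Q̄ ≈ 392 W/m²

Solar declination: sin δ = sin ε · sin L_s = sin 14.40° × sin 233.6° = -0.20017, so δ = -11.547°.
cos h₀ = −tan(+51.6°) tan(-11.547°) = 0.2578, h₀ = 1.3101 rad.
Bracket: h₀ sin ϕ sin δ + cos ϕ cos δ sin h₀ = 1.3101×0.78369×-0.20017 + 0.62115×0.97976×0.96621 = -0.205517 + 0.588014 = 0.382497.
Inverse-square distance factor (a/d)² = 1.0507² = 1.103970.
Q̄ = (S_0/π) × 1.103970 × [bracket] = (2916/π) × 1.103970 × 0.382497 = 391.9 W/m².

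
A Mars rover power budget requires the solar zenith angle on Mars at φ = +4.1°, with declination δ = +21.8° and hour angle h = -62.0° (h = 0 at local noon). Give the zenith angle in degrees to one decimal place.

θ_z = 62.5°

cos θ_z = sin φ sin δ + cos φ cos δ cos h = 0.026552 + 0.434782 = 0.461334.
θ_z = arccos(0.461334) = 62.5°.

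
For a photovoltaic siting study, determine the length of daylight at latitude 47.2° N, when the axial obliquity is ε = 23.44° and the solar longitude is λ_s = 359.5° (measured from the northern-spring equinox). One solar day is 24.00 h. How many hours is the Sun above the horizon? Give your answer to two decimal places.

Solar declination: sin δ = sin ε · sin λ_s = sin 23.44° × sin 359.5° = -0.00347, so δ = -0.199°.
cos H₀ = −tan φ · tan δ = −tan(+47.2°) × tan(-0.199°) = 0.0037, so H₀ = 1.5670 rad = 89.79°.
Daylight = 2H₀/(2π) × 24.00 h = (1.5670/π) × 24.00 = 11.97 h.

11.97 h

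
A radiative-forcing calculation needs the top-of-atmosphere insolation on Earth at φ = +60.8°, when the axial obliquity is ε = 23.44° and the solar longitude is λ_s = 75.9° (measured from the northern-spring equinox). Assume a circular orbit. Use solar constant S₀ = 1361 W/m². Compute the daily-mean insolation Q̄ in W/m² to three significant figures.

Solar declination: sin δ = sin ε · sin λ_s = sin 23.44° × sin 75.9° = 0.38580, so δ = +22.694°.
cos H₀ = −tan(+60.8°) tan(+22.694°) = -0.7482, H₀ = 2.4162 rad.
Bracket: H₀ sin φ sin δ + cos φ cos δ sin H₀ = 2.4162×0.87292×0.38580 + 0.48786×0.92258×0.66342 = 0.813710 + 0.298599 = 1.112309.
Q̄ = (S₀/π) × [bracket] = (1361/π) × 1.112309 = 481.9 W/m².

Q̄ ≈ 482 W/m²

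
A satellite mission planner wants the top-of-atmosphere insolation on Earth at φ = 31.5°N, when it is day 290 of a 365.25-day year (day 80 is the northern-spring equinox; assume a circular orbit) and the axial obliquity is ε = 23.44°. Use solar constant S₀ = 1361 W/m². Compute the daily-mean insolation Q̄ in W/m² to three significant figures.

Q̄ ≈ 301 W/m²

Solar longitude: λ_s = 360° × (290 − 80)/365.25 = 206.982°.
sin δ = sin 23.44° × sin 206.982° = -0.18048, so δ = -10.398°.
cos H₀ = −tan(+31.5°) tan(-10.398°) = 0.1124, H₀ = 1.4581 rad.
Bracket: H₀ sin φ sin δ + cos φ cos δ sin H₀ = 1.4581×0.52250×-0.18048 + 0.85264×0.98358×0.99366 = -0.137500 + 0.833323 = 0.695823.
Q̄ = (S₀/π) × [bracket] = (1361/π) × 0.695823 = 301.4 W/m².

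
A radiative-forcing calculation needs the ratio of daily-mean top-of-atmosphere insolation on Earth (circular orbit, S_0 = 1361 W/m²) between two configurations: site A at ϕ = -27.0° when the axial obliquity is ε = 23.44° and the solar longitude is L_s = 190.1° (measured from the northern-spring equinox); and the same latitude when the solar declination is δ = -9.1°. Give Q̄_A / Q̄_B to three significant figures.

Q̄_A / Q̄_B ≈ 0.943

— Configuration A (ϕ=-27.0°):
Solar declination: sin δ = sin ε · sin L_s = sin 23.44° × sin 190.1° = -0.06976, so δ = -4.000°.
cos h₀ = −tan(-27.0°) tan(-4.000°) = -0.0356, h₀ = 1.6064 rad.
Bracket: h₀ sin ϕ sin δ + cos ϕ cos δ sin h₀ = 1.6064×-0.45399×-0.06976 + 0.89101×0.99756×0.99937 = 0.050875 + 0.888276 = 0.939151.
Q̄ = (S_0/π) × [bracket] = (1361/π) × 0.939151 = 406.86 W/m².
— Configuration B (ϕ=-27.0°):
cos h₀ = −tan(-27.0°) tan(-9.100°) = -0.0816, h₀ = 1.6525 rad.
Bracket: h₀ sin ϕ sin δ + cos ϕ cos δ sin h₀ = 1.6525×-0.45399×-0.15816 + 0.89101×0.98741×0.99666 = 0.118655 + 0.876854 = 0.995509.
Q̄ = (S_0/π) × [bracket] = (1361/π) × 0.995509 = 431.27 W/m².
Ratio Q̄_A / Q̄_B = 406.86 / 431.27 = 0.9434.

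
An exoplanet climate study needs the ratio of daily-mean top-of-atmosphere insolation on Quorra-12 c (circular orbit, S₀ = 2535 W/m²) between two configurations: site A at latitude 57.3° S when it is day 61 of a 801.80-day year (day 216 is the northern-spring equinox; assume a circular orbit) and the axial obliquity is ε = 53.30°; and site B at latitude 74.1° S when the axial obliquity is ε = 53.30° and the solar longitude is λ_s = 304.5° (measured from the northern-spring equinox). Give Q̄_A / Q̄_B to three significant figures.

Q̄_A / Q̄_B ≈ 0.995

— Configuration A (φ=-57.3°):
Solar longitude: λ_s = 360° × (61 − 216)/801.80 = -69.593°, i.e. -69.593° + 360° = 290.407°.
sin δ = sin 53.30° × sin 290.407° = -0.75146, so δ = -48.717°.
cos H₀ = −tan(-57.3°) tan(-48.717°) = -1.7741 ≤ −1 ⇒ polar day, H₀ = π.
Bracket: H₀ sin φ sin δ + cos φ cos δ sin H₀ = 3.1416×-0.84151×-0.75146 + 0.54024×0.65978×0.00000 = 1.986626 + 0.000000 = 1.986626.
Q̄ = (S₀/π) × [bracket] = (2535/π) × 1.986626 = 1603.0 W/m².
— Configuration B (φ=-74.1°):
Solar declination: sin δ = sin ε · sin λ_s = sin 53.30° × sin 304.5° = -0.66076, so δ = -41.358°.
cos H₀ = −tan(-74.1°) tan(-41.358°) = -3.0904 ≤ −1 ⇒ polar day, H₀ = π.
Bracket: H₀ sin φ sin δ + cos φ cos δ sin H₀ = 3.1416×-0.96174×-0.66076 + 0.27396×0.75059×0.00000 = 1.996422 + 0.000000 = 1.996422.
Q̄ = (S₀/π) × [bracket] = (2535/π) × 1.996422 = 1610.9 W/m².
Ratio Q̄_A / Q̄_B = 1603.0 / 1610.9 = 0.9951.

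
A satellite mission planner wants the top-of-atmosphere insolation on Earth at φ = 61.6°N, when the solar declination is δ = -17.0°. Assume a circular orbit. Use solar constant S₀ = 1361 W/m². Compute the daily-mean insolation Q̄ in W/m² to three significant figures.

cos H₀ = −tan(+61.6°) tan(-17.000°) = 0.5654, H₀ = 0.9698 rad.
Bracket: H₀ sin φ sin δ + cos φ cos δ sin H₀ = 0.9698×0.87965×-0.29237 + 0.47562×0.95630×0.82479 = -0.249416 + 0.375144 = 0.125728.
Q̄ = (S₀/π) × [bracket] = (1361/π) × 0.125728 = 54.47 W/m².

Q̄ ≈ 54.5 W/m²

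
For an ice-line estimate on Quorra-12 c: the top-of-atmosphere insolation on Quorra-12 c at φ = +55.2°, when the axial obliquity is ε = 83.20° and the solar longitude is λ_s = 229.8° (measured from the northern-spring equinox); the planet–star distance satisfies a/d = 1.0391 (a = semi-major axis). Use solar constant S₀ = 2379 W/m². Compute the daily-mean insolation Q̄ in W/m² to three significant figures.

Q̄ ≈ 0.00 W/m²

Solar declination: sin δ = sin ε · sin λ_s = sin 83.20° × sin 229.8° = -0.75842, so δ = -49.325°.
cos H₀ = −tan(+55.2°) tan(-49.325°) = 1.6743 ≥ 1 ⇒ polar night, H₀ = 0 and Q̄ = 0.
Inverse-square distance factor (a/d)² = 1.0391² = 1.079729.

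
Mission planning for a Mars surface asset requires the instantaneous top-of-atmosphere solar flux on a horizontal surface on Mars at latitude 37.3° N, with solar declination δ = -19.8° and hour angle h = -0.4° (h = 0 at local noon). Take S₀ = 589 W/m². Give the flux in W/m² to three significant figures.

cos θ_z = sin φ sin δ + cos φ cos δ cos h = -0.205271 + 0.748427 = 0.543156.
Flux = S₀ · cos θ_z = 589 × 0.543156 = 319.9 W/m².

320 W/m²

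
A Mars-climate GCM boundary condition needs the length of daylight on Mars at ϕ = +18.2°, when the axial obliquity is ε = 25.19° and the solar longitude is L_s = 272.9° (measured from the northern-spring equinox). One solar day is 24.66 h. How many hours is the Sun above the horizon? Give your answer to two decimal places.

11.11 h

Solar declination: sin δ = sin ε · sin L_s = sin 25.19° × sin 272.9° = -0.42508, so δ = -25.155°.
cos h₀ = −tan ϕ · tan δ = −tan(+18.2°) × tan(-25.155°) = 0.1544, so h₀ = 1.4158 rad = 81.12°.
Daylight = 2h₀/(2π) × 24.66 h = (1.4158/π) × 24.66 = 11.11 h.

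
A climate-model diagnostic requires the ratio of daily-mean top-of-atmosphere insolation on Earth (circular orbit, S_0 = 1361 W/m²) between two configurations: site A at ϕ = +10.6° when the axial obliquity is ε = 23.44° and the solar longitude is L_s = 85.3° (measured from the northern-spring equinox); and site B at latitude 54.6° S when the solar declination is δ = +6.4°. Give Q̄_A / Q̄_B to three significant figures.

Q̄_A / Q̄_B ≈ 2.32

— Configuration A (ϕ=+10.6°):
Solar declination: sin δ = sin ε · sin L_s = sin 23.44° × sin 85.3° = 0.39645, so δ = +23.356°.
cos h₀ = −tan(+10.6°) tan(+23.356°) = -0.0808, h₀ = 1.6517 rad.
Bracket: h₀ sin ϕ sin δ + cos ϕ cos δ sin h₀ = 1.6517×0.18395×0.39645 + 0.98294×0.91806×0.99673 = 0.120453 + 0.899447 = 1.019900.
Q̄ = (S_0/π) × [bracket] = (1361/π) × 1.019900 = 441.84 W/m².
— Configuration B (ϕ=-54.6°):
cos h₀ = −tan(-54.6°) tan(+6.400°) = 0.1578, h₀ = 1.4123 rad.
Bracket: h₀ sin ϕ sin δ + cos ϕ cos δ sin h₀ = 1.4123×-0.81513×0.11147 + 0.57928×0.99377×0.98747 = -0.128325 + 0.568458 = 0.440133.
Q̄ = (S_0/π) × [bracket] = (1361/π) × 0.440133 = 190.67 W/m².
Ratio Q̄_A / Q̄_B = 441.84 / 190.67 = 2.317.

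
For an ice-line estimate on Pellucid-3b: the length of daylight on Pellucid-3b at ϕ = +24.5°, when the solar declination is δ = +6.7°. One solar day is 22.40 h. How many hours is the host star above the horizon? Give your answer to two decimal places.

11.58 h

cos h₀ = −tan ϕ · tan δ = −tan(+24.5°) × tan(+6.700°) = -0.0535, so h₀ = 1.6244 rad = 93.07°.
Daylight = 2h₀/(2π) × 22.40 h = (1.6244/π) × 22.40 = 11.58 h.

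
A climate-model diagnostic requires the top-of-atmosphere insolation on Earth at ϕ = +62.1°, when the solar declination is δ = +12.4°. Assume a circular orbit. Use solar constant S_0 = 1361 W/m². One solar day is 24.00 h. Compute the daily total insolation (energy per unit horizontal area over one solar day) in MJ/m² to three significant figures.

cos h₀ = −tan(+62.1°) tan(+12.400°) = -0.4153, h₀ = 1.9990 rad.
Bracket: h₀ sin ϕ sin δ + cos ϕ cos δ sin h₀ = 1.9990×0.88377×0.21474 + 0.46793×0.97667×0.90971 = 0.379372 + 0.415749 = 0.795121.
Q̄ = (S_0/π) × [bracket] = (1361/π) × 0.795121 = 344.46 W/m².
Daily total = Q̄ × 24.00 h × 3600 s/h = 344.46 × 24.00 × 3600 / 10⁶ = 29.76 MJ/m².

29.8 MJ/m²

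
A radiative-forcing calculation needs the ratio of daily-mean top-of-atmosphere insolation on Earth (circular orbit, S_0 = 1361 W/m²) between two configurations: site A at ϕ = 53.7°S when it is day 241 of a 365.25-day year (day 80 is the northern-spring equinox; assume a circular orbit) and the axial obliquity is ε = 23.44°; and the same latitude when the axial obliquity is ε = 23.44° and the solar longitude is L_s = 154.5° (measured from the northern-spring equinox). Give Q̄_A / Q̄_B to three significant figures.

Q̄_A / Q̄_B ≈ 1.08

— Configuration A (ϕ=-53.7°):
Solar longitude: L_s = 360° × (241 − 80)/365.25 = 158.686°.
sin δ = sin 23.44° × sin 158.686° = 0.14459, so δ = +8.313°.
cos h₀ = −tan(-53.7°) tan(+8.313°) = 0.1989, h₀ = 1.3705 rad.
Bracket: h₀ sin ϕ sin δ + cos ϕ cos δ sin h₀ = 1.3705×-0.80593×0.14459 + 0.59201×0.98949×0.98001 = -0.159704 + 0.574078 = 0.414374.
Q̄ = (S_0/π) × [bracket] = (1361/π) × 0.414374 = 179.52 W/m².
— Configuration B (ϕ=-53.7°):
Solar declination: sin δ = sin ε · sin L_s = sin 23.44° × sin 154.5° = 0.17125, so δ = +9.861°.
cos h₀ = −tan(-53.7°) tan(+9.861°) = 0.2366, h₀ = 1.3319 rad.
Bracket: h₀ sin ϕ sin δ + cos ϕ cos δ sin h₀ = 1.3319×-0.80593×0.17125 + 0.59201×0.98523×0.97160 = -0.183823 + 0.566701 = 0.382878.
Q̄ = (S_0/π) × [bracket] = (1361/π) × 0.382878 = 165.87 W/m².
Ratio Q̄_A / Q̄_B = 179.52 / 165.87 = 1.082.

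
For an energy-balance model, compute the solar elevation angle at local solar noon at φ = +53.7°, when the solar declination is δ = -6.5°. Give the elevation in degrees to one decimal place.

29.8°

At local noon the hour angle is zero, so the zenith angle equals |φ − δ| = |+53.7° − (-6.500°)| = 60.200°.
Elevation = 90° − 60.200° = 29.8°.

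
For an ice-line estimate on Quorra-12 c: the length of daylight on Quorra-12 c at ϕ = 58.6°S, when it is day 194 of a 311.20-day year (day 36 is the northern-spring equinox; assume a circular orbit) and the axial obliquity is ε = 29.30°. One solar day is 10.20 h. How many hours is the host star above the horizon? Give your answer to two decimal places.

5.23 h

Solar longitude: L_s = 360° × (194 − 36)/311.20 = 182.776°.
sin δ = sin 29.30° × sin 182.776° = -0.02370, so δ = -1.358°.
cos h₀ = −tan ϕ · tan δ = −tan(-58.6°) × tan(-1.358°) = -0.0388, so h₀ = 1.6097 rad = 92.23°.
Daylight = 2h₀/(2π) × 10.20 h = (1.6097/π) × 10.20 = 5.23 h.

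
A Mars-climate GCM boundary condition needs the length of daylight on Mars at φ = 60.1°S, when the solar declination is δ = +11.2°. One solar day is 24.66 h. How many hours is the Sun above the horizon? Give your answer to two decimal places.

9.57 h

cos H₀ = −tan φ · tan δ = −tan(-60.1°) × tan(+11.200°) = 0.3443, so H₀ = 1.2193 rad = 69.86°.
Daylight = 2H₀/(2π) × 24.66 h = (1.2193/π) × 24.66 = 9.57 h.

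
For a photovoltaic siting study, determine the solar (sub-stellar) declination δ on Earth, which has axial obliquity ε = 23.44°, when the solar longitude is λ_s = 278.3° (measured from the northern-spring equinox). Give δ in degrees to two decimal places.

sin δ = sin ε · sin λ_s = sin 23.44° × sin 278.3° = -0.393622.
δ = arcsin(-0.393622) = -23.18°.

δ = -23.18°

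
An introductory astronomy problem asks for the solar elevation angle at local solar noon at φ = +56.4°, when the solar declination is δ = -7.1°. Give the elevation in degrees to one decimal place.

At local noon the hour angle is zero, so the zenith angle equals |φ − δ| = |+56.4° − (-7.100°)| = 63.500°.
Elevation = 90° − 63.500° = 26.5°.

26.5°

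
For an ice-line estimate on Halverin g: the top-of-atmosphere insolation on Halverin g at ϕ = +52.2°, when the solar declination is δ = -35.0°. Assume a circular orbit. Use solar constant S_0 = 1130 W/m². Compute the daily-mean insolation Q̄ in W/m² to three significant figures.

cos h₀ = −tan(+52.2°) tan(-35.000°) = 0.9027, h₀ = 0.4448 rad.
Bracket: h₀ sin ϕ sin δ + cos ϕ cos δ sin h₀ = 0.4448×0.79016×-0.57358 + 0.61291×0.81915×0.43027 = -0.201592 + 0.216024 = 0.014432.
Q̄ = (S_0/π) × [bracket] = (1130/π) × 0.014432 = 5.191 W/m².

Q̄ ≈ 5.19 W/m²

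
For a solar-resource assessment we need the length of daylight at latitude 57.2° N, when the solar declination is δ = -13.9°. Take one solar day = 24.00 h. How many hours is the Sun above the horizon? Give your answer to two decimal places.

cos H₀ = −tan φ · tan δ = −tan(+57.2°) × tan(-13.900°) = 0.3840, so H₀ = 1.1767 rad = 67.42°.
Daylight = 2H₀/(2π) × 24.00 h = (1.1767/π) × 24.00 = 8.99 h.

8.99 h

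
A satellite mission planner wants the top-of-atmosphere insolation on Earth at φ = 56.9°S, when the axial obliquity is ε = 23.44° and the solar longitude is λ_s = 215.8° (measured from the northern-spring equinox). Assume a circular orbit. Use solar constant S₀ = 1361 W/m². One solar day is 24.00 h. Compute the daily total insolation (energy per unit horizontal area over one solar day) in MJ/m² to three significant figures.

32.7 MJ/m²

Solar declination: sin δ = sin ε · sin λ_s = sin 23.44° × sin 215.8° = -0.23269, so δ = -13.455°.
cos H₀ = −tan(-56.9°) tan(-13.455°) = -0.3670, H₀ = 1.9466 rad.
Bracket: H₀ sin φ sin δ + cos φ cos δ sin H₀ = 1.9466×-0.83772×-0.23269 + 0.54610×0.97255×0.93021 = 0.379449 + 0.494043 = 0.873492.
Q̄ = (S₀/π) × [bracket] = (1361/π) × 0.873492 = 378.41 W/m².
Daily total = Q̄ × 24.00 h × 3600 s/h = 378.41 × 24.00 × 3600 / 10⁶ = 32.69 MJ/m².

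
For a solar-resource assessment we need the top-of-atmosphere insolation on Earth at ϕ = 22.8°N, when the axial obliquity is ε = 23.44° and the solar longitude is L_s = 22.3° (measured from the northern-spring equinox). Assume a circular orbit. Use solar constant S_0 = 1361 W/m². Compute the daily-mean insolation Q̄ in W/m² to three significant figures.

Q̄ ≈ 435 W/m²

Solar declination: sin δ = sin ε · sin L_s = sin 23.44° × sin 22.3° = 0.15094, so δ = +8.682°.
cos h₀ = −tan(+22.8°) tan(+8.682°) = -0.0642, h₀ = 1.6350 rad.
Bracket: h₀ sin ϕ sin δ + cos ϕ cos δ sin h₀ = 1.6350×0.38752×0.15094 + 0.92186×0.98854×0.99794 = 0.095635 + 0.909418 = 1.005053.
Q̄ = (S_0/π) × [bracket] = (1361/π) × 1.005053 = 435.4 W/m².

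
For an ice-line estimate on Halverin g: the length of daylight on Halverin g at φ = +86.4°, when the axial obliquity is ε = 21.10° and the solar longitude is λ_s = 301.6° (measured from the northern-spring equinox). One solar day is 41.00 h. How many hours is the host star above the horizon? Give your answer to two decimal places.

Solar declination: sin δ = sin ε · sin λ_s = sin 21.10° × sin 301.6° = -0.30662, so δ = -17.856°.
cos H₀ = −tan φ · tan δ = 5.1202 ≥ 1, so the host star never rises (polar night) and H₀ = 0.
Daylight = 2H₀/(2π) × 41.00 h = (0.0000/π) × 41.00 = 0.00 h.

0.00 h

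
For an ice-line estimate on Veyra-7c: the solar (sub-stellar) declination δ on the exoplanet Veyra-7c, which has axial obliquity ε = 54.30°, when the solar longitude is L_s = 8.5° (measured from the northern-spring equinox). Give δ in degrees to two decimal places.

δ = +6.89°

sin δ = sin ε · sin L_s = sin 54.30° × sin 8.5° = 0.120034.
δ = arcsin(0.120034) = +6.89°.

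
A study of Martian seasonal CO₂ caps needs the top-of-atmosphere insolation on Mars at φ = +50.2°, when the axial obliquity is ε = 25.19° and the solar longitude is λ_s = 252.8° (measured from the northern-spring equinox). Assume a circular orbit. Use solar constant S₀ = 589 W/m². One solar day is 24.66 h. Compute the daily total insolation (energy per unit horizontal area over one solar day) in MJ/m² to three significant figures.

Solar declination: sin δ = sin ε · sin λ_s = sin 25.19° × sin 252.8° = -0.40659, so δ = -23.991°.
cos H₀ = −tan(+50.2°) tan(-23.991°) = 0.5341, H₀ = 1.0073 rad.
Bracket: H₀ sin φ sin δ + cos φ cos δ sin H₀ = 1.0073×0.76828×-0.40659 + 0.64011×0.91361×0.84539 = -0.314655 + 0.494393 = 0.179738.
Q̄ = (S₀/π) × [bracket] = (589/π) × 0.179738 = 33.698 W/m².
Daily total = Q̄ × 24.66 h × 3600 s/h = 33.698 × 24.66 × 3600 / 10⁶ = 2.992 MJ/m².

2.99 MJ/m²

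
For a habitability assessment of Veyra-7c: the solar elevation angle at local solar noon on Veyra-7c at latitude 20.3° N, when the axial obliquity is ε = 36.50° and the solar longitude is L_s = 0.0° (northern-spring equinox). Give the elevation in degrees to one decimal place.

69.7°

Solar declination: sin δ = sin ε · sin L_s = sin 36.50° × sin 0.0° = 0.00000, so δ = +0.000°.
At local noon the hour angle is zero, so the zenith angle equals |ϕ − δ| = |+20.3° − (+0.000°)| = 20.300°.
Elevation = 90° − 20.300° = 69.7°.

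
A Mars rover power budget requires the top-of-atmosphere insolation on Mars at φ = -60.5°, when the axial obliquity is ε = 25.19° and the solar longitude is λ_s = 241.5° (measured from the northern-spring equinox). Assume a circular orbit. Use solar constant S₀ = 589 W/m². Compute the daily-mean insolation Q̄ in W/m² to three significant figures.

Q̄ ≈ 204 W/m²

Solar declination: sin δ = sin ε · sin λ_s = sin 25.19° × sin 241.5° = -0.37404, so δ = -21.965°.
cos H₀ = −tan(-60.5°) tan(-21.965°) = -0.7129, H₀ = 2.3644 rad.
Bracket: H₀ sin φ sin δ + cos φ cos δ sin H₀ = 2.3644×-0.87036×-0.37404 + 0.49242×0.92741×0.70130 = 0.769729 + 0.320266 = 1.089995.
Q̄ = (S₀/π) × [bracket] = (589/π) × 1.089995 = 204.4 W/m².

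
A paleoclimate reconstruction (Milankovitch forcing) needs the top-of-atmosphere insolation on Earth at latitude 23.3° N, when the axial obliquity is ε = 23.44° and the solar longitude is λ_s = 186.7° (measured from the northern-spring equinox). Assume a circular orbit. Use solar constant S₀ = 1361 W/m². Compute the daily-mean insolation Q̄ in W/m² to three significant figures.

Solar declination: sin δ = sin ε · sin λ_s = sin 23.44° × sin 186.7° = -0.04641, so δ = -2.660°.
cos H₀ = −tan(+23.3°) tan(-2.660°) = 0.0200, H₀ = 1.5508 rad.
Bracket: H₀ sin φ sin δ + cos φ cos δ sin H₀ = 1.5508×0.39555×-0.04641 + 0.91845×0.99892×0.99980 = -0.028469 + 0.917275 = 0.888806.
Q̄ = (S₀/π) × [bracket] = (1361/π) × 0.888806 = 385.0 W/m².

Q̄ ≈ 385 W/m²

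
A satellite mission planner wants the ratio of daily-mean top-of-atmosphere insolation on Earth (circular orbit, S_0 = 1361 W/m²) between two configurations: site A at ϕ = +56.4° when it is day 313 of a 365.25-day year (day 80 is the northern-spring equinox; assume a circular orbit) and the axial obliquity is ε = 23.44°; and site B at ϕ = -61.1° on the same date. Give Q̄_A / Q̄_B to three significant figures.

Q̄_A / Q̄_B ≈ 0.201

— Configuration A (ϕ=+56.4°):
Solar longitude: L_s = 360° × (313 − 80)/365.25 = 229.651°.
sin δ = sin 23.44° × sin 229.651° = -0.30316, so δ = -17.648°.
cos h₀ = −tan(+56.4°) tan(-17.648°) = 0.4788, h₀ = 1.0715 rad.
Bracket: h₀ sin ϕ sin δ + cos ϕ cos δ sin h₀ = 1.0715×0.83292×-0.30316 + 0.55339×0.95294×0.87791 = -0.270562 + 0.462964 = 0.192402.
Q̄ = (S_0/π) × [bracket] = (1361/π) × 0.192402 = 83.352 W/m².
— Configuration B (ϕ=-61.1°):
cos h₀ = −tan(-61.1°) tan(-17.648°) = -0.5763, h₀ = 2.1850 rad.
Bracket: h₀ sin ϕ sin δ + cos ϕ cos δ sin h₀ = 2.1850×-0.87546×-0.30316 + 0.48328×0.95294×0.81724 = 0.579909 + 0.376369 = 0.956278.
Q̄ = (S_0/π) × [bracket] = (1361/π) × 0.956278 = 414.28 W/m².
Ratio Q̄_A / Q̄_B = 83.352 / 414.28 = 0.2012.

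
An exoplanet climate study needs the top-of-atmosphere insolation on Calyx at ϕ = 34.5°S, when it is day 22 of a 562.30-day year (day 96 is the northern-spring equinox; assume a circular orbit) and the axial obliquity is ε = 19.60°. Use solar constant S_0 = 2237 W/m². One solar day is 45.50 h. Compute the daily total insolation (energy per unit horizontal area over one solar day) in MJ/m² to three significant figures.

120 MJ/m²

Solar longitude: L_s = 360° × (22 − 96)/562.30 = -47.377°, i.e. -47.377° + 360° = 312.623°.
sin δ = sin 19.60° × sin 312.623° = -0.24683, so δ = -14.290°.
cos h₀ = −tan(-34.5°) tan(-14.290°) = -0.1751, h₀ = 1.7468 rad.
Bracket: h₀ sin ϕ sin δ + cos ϕ cos δ sin h₀ = 1.7468×-0.56641×-0.24683 + 0.82413×0.96906×0.98456 = 0.244215 + 0.786301 = 1.030516.
Q̄ = (S_0/π) × [bracket] = (2237/π) × 1.030516 = 733.79 W/m².
Daily total = Q̄ × 45.50 h × 3600 s/h = 733.79 × 45.50 × 3600 / 10⁶ = 120.2 MJ/m².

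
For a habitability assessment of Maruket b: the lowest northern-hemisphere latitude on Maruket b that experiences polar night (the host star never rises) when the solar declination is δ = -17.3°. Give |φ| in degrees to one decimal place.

Polar night requires cos H₀ = −tan φ tan δ ≥ 1, i.e. tan φ tan δ ≤ −1.
The boundary is |tan φ| · |tan δ| = 1, so |φ| = 90° − |δ| = 90° − 17.3° = 72.7° in the northern hemisphere.

|φ| = 72.7°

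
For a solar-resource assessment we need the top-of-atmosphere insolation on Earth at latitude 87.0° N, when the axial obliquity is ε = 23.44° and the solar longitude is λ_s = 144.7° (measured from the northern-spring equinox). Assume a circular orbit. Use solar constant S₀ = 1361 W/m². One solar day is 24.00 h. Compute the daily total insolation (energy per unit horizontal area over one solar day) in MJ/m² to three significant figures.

Solar declination: sin δ = sin ε · sin λ_s = sin 23.44° × sin 144.7° = 0.22987, so δ = +13.289°.
cos H₀ = −tan(+87.0°) tan(+13.289°) = -4.5068 ≤ −1 ⇒ polar day, H₀ = π.
Bracket: H₀ sin φ sin δ + cos φ cos δ sin H₀ = 3.1416×0.99863×0.22987 + 0.05234×0.97322×0.00000 = 0.721170 + 0.000000 = 0.721170.
Q̄ = (S₀/π) × [bracket] = (1361/π) × 0.721170 = 312.43 W/m².
Daily total = Q̄ × 24.00 h × 3600 s/h = 312.43 × 24.00 × 3600 / 10⁶ = 26.99 MJ/m².

27.0 MJ/m²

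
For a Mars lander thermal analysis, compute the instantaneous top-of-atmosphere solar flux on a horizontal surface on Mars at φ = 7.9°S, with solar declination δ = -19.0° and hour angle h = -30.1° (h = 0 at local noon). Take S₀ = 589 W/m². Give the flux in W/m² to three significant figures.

504 W/m²

cos θ_z = sin φ sin δ + cos φ cos δ cos h = 0.044748 + 0.810253 = 0.855001.
Flux = S₀ · cos θ_z = 589 × 0.855001 = 503.6 W/m².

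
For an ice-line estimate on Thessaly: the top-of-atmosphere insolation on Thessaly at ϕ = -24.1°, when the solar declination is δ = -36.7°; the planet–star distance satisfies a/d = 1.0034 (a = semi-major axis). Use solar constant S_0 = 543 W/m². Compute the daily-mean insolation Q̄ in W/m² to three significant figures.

Q̄ ≈ 201 W/m²

cos h₀ = −tan(-24.1°) tan(-36.700°) = -0.3334, h₀ = 1.9107 rad.
Bracket: h₀ sin ϕ sin δ + cos ϕ cos δ sin h₀ = 1.9107×-0.40833×-0.59763 + 0.91283×0.80178×0.94278 = 0.466269 + 0.690010 = 1.156279.
Inverse-square distance factor (a/d)² = 1.0034² = 1.006812.
Q̄ = (S_0/π) × 1.006812 × [bracket] = (543/π) × 1.006812 × 1.156279 = 201.2 W/m².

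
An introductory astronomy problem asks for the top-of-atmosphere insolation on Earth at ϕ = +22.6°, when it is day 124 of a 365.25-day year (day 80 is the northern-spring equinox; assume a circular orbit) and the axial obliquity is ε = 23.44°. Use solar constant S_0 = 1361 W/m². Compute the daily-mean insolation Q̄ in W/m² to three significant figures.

Q̄ ≈ 459 W/m²

Solar longitude: L_s = 360° × (124 − 80)/365.25 = 43.368°.
sin δ = sin 23.44° × sin 43.368° = 0.27315, so δ = +15.852°.
cos h₀ = −tan(+22.6°) tan(+15.852°) = -0.1182, h₀ = 1.6893 rad.
Bracket: h₀ sin ϕ sin δ + cos ϕ cos δ sin h₀ = 1.6893×0.38430×0.27315 + 0.92321×0.96197×0.99299 = 0.177328 + 0.881875 = 1.059203.
Q̄ = (S_0/π) × [bracket] = (1361/π) × 1.059203 = 458.9 W/m².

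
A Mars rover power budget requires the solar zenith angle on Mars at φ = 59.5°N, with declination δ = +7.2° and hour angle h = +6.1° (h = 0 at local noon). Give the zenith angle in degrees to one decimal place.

cos θ_z = sin φ sin δ + cos φ cos δ cos h = 0.107991 + 0.500685 = 0.608676.
θ_z = arccos(0.608676) = 52.5°.

θ_z = 52.5°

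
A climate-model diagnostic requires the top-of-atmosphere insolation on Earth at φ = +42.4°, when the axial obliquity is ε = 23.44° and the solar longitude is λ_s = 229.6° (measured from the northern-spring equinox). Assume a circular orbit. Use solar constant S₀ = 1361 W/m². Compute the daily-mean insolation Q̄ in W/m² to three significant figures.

Q̄ ≈ 179 W/m²

Solar declination: sin δ = sin ε · sin λ_s = sin 23.44° × sin 229.6° = -0.30293, so δ = -17.634°.
cos H₀ = −tan(+42.4°) tan(-17.634°) = 0.2903, H₀ = 1.2763 rad.
Bracket: H₀ sin φ sin δ + cos φ cos δ sin H₀ = 1.2763×0.67430×-0.30293 + 0.73846×0.95301×0.95695 = -0.260704 + 0.673463 = 0.412759.
Q̄ = (S₀/π) × [bracket] = (1361/π) × 0.412759 = 178.8 W/m².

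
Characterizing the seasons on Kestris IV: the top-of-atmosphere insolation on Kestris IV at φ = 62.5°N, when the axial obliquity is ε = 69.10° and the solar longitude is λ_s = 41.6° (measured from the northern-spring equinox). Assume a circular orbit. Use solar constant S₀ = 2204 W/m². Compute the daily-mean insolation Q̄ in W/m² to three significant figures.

Q̄ ≈ 1.21e+03 W/m²

Solar declination: sin δ = sin ε · sin λ_s = sin 69.10° × sin 41.6° = 0.62024, so δ = +38.334°.
cos H₀ = −tan(+62.5°) tan(+38.334°) = -1.5189 ≤ −1 ⇒ polar day, H₀ = π.
Bracket: H₀ sin φ sin δ + cos φ cos δ sin H₀ = 3.1416×0.88701×0.62024 + 0.46175×0.78441×0.00000 = 1.728380 + 0.000000 = 1.728380.
Q̄ = (S₀/π) × [bracket] = (2204/π) × 1.728380 = 1213 W/m².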